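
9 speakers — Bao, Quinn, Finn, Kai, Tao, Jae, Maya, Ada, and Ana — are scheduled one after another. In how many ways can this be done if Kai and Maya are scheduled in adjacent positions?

80640

Treat {Kai, Maya} as a single unit. There are 8 units to order, and the pair itself can be ordered 2 ways.
So the count is 2·(8)! = 80640.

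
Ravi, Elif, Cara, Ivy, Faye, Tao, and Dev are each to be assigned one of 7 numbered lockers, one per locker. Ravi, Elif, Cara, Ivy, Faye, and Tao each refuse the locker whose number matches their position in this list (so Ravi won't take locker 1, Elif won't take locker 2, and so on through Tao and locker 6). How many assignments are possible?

Let Aᵢ (for 1 ≤ i ≤ 6) be the placements that put person i in their forbidden locker. Any j of these fix j positions, leaving (7−j)! ways to fill the rest, and there are C(6,j) ways to pick which j.
By inclusion–exclusion, the number of valid placements is Σ_{j=0}^{6} (−1)^j C(6,j)·(7−j)!.
Computing: 5040 − 4320 + 1800 − 480 + 90 − 12 + 1 = 2119.

2119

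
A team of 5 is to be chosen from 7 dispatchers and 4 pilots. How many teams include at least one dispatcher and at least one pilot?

Unrestricted: C(11,5) = 462 ways to pick any 5 of the 11.
Selections missing a whole group: no dispatchers → C(4,5) = 0; no pilots → C(7,5) = 21.
Both groups omitted at once is impossible, so 462 − 21 = 441.

441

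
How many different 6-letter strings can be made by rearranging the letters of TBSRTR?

TBSRTR has 6 letters with R appearing twice and T appearing twice.
The number of distinct arrangements is 6!/(2!·2!) = 720/4 = 180.

180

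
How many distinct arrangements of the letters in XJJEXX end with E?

Fix E in the last position and arrange the remaining 5 letters.
Those 5 letters have J appearing twice and X appearing 3 times, giving (5)!/(3!·2!) = 10.

10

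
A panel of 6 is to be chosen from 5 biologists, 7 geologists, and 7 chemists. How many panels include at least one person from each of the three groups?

22295

Unrestricted: C(19,6) = 27132 ways to pick any 6 of the 19.
Subtract selections that omit an entire group: no biologists → C(14,6) = 3003; no geologists → C(12,6) = 924; no chemists → C(12,6) = 924.
Add back selections omitting two groups (i.e. drawn from a single group): C(5,6) + C(7,6) + C(7,6) = 14.
By inclusion–exclusion: 27132 − 4851 + 14 = 22295.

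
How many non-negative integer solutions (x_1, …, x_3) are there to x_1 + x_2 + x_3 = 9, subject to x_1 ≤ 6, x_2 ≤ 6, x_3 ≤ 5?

By stars and bars, unrestricted non-negative solutions to x_1+…+x_3 = 9 number C(9+2,2) = 55.
Subtract solutions that violate a single cap (substitute x_i' = x_i − (cap_i+1)): x_1 ≥ 7 gives C(4,2) = 6; x_2 ≥ 7 gives C(4,2) = 6; x_3 ≥ 6 gives C(5,2) = 10. Together 22.
No two caps can be exceeded simultaneously, so the pair terms are all 0.
By inclusion–exclusion the count is 55 − 22 + 0 = 33.

33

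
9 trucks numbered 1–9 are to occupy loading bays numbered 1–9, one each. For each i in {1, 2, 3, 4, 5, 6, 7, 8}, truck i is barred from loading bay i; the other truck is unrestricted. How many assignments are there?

Let Aᵢ (for 1 ≤ i ≤ 8) be the placements that put truck i in its forbidden loading bay. Any j of these fix j positions, leaving (9−j)! ways to fill the rest, and there are C(8,j) ways to pick which j.
By inclusion–exclusion, the number of valid placements is Σ_{j=0}^{8} (−1)^j C(8,j)·(9−j)!.
Computing: 362880 − 322560 + 141120 − 40320 + 8400 − 1344 + 168 − 16 + 1 = 148329.

148329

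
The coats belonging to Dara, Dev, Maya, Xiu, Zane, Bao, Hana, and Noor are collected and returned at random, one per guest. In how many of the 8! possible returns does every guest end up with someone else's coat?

14833

Count assignments avoiding every fixed point. For any j of the 8 guests fixed to their own coat, the other 8−j can be arranged in (8−j)! ways.
By inclusion–exclusion this is Σ_{j=0}^{8} (−1)^j C(8,j)·(8−j)!.
Computing: 40320 − 40320 + 20160 − 6720 + 1680 − 336 + 56 − 8 + 1 = 14833.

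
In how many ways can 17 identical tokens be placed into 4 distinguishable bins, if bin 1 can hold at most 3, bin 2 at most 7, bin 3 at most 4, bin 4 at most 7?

Without the upper bounds there are C(20,3) = 1140 ways to split 17 among 4 bins.
Subtract solutions that violate a single cap (substitute x_i' = x_i − (cap_i+1)): x_1 ≥ 4 gives C(16,3) = 560; x_2 ≥ 8 gives C(12,3) = 220; x_3 ≥ 5 gives C(15,3) = 455; x_4 ≥ 8 gives C(12,3) = 220. Together 1455.
Add back pairs where two caps are both exceeded: 56 + 165 + 56 + 35 + 4 + 35 = 351.
Subtract triples: 1 + 0 + 1 + 0 = 2.
By inclusion–exclusion the count is 1140 − 1455 + 351 − 2 = 34.

34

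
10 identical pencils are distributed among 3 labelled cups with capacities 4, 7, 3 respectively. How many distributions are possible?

14

Without the upper bounds there are C(12,2) = 66 ways to split 10 among 3 cups.
Subtract solutions that violate a single cap (substitute x_i' = x_i − (cap_i+1)): x_1 ≥ 5 gives C(7,2) = 21; x_2 ≥ 8 gives C(4,2) = 6; x_3 ≥ 4 gives C(8,2) = 28. Together 55.
Add back pairs where two caps are both exceeded: 0 + 3 + 0 = 3.
By inclusion–exclusion the count is 66 − 55 + 3 = 14.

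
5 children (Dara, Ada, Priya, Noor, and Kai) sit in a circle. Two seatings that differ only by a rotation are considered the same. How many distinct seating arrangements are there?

24

Fix one person's seat to break rotational symmetry; the remaining 4 people can be arranged in (4)! = 24 ways.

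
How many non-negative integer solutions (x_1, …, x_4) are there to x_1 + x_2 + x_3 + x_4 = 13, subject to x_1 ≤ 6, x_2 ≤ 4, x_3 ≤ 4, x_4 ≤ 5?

Ignoring the caps, the number of non-negative solutions to x_1+…+x_4 = 13 is C(16,3) = 560.
Subtract solutions that violate a single cap (substitute x_i' = x_i − (cap_i+1)): x_1 ≥ 7 gives C(9,3) = 84; x_2 ≥ 5 gives C(11,3) = 165; x_3 ≥ 5 gives C(11,3) = 165; x_4 ≥ 6 gives C(10,3) = 120. Together 534.
Add back pairs where two caps are both exceeded: 4 + 4 + 1 + 20 + 10 + 10 = 49.
By inclusion–exclusion the count is 560 − 534 + 49 = 75.

75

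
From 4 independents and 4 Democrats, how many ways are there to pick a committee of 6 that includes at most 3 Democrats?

Split by how many Democrats are chosen (0 through 3).
Sum: C(4,0)·C(4,6) + C(4,1)·C(4,5) + C(4,2)·C(4,4) + C(4,3)·C(4,3) = 0 + 0 + 6 + 16 = 22.

22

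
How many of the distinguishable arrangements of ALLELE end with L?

30

With the last slot taken by L, it remains to arrange the other 5 letters (ALELE).
Those 5 letters have E appearing twice and L appearing twice, giving (5)!/(2!·2!) = 30.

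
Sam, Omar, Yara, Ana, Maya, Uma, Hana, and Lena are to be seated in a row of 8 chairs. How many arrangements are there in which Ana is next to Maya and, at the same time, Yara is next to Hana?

2880

Treat {Ana,Maya} as one block (2 orders) and {Yara,Hana} as another (2 orders).
That leaves 6 units to arrange: 2 × 2 × 6! = 4 × 720 = 2880.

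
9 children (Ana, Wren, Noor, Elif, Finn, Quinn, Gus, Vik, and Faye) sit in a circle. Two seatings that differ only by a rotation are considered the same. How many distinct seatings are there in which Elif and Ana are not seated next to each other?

30240

Without the restriction there are (8)! = 40320 seatings.
Seatings with Elif beside Ana: treat them as a block with 2 internal orders, giving 2 × (7)! = 10080.
Subtracting, 40320 − 10080 = 30240.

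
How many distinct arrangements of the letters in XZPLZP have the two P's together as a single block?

60

Treat the 2 copies of P as a single block. The multiset to arrange is then {PP, L, X, Z, Z}, 5 items in all.
That gives (5)!/(2!) = 60 arrangements.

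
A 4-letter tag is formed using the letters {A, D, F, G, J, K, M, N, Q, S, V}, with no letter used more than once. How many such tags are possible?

Choose and order 4 of the 11 symbols: the first letter has 11 options, the next 10, then 9, 8.
11 × 10 × 9 × 8 = 7920.

7920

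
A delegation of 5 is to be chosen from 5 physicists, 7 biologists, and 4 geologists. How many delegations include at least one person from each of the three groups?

3010

Unrestricted: C(16,5) = 4368 ways to pick any 5 of the 16.
Selections missing a whole group: no physicists → C(11,5) = 462; no biologists → C(9,5) = 126; no geologists → C(12,5) = 792.
Add back selections omitting two groups (i.e. drawn from a single group): C(5,5) + C(7,5) + C(4,5) = 22.
By inclusion–exclusion: 4368 − 1380 + 22 = 3010.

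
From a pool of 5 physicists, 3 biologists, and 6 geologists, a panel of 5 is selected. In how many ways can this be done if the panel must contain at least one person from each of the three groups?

1365

Total 5-person selections from all 14: C(14,5) = 2002.
Selections missing a whole group: no physicists → C(9,5) = 126; no biologists → C(11,5) = 462; no geologists → C(8,5) = 56.
Add back selections omitting two groups (i.e. drawn from a single group): C(5,5) + C(3,5) + C(6,5) = 7.
By inclusion–exclusion: 2002 − 644 + 7 = 1365.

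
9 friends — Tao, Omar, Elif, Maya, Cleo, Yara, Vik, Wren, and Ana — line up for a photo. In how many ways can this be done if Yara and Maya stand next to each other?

80640

Glue Yara and Maya into one block (2 internal orders), leaving 8 units to arrange in a row.
So the count is 2·(8)! = 80640.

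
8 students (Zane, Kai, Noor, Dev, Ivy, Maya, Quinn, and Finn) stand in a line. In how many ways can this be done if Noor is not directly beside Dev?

Of the 8! = 40320 arrangements, those with Noor and Dev adjacent number 2 × 7! = 10080 (treat the pair as a block with 2 internal orders).
Complementary counting: 40320 − 10080 = 30240.

30240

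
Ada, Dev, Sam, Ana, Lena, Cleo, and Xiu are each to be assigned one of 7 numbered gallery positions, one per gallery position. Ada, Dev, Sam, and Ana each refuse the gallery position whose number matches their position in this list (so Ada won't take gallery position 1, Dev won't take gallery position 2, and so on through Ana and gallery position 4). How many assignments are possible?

2790

Let Aᵢ (for 1 ≤ i ≤ 4) be the placements that put person i in their forbidden gallery position. Any j of these fix j positions, leaving (7−j)! ways to fill the rest, and there are C(4,j) ways to pick which j.
By inclusion–exclusion, the number of valid placements is Σ_{j=0}^{4} (−1)^j C(4,j)·(7−j)!.
Computing: 5040 − 2880 + 720 − 96 + 6 = 2790.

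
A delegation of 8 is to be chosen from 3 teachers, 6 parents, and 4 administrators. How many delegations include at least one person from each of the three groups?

With no constraint there are C(13,8) = 1287 possible selections.
Subtract selections that omit an entire group: no teachers → C(10,8) = 45; no parents → C(7,8) = 0; no administrators → C(9,8) = 9.
Add back selections omitting two groups (i.e. drawn from a single group): C(3,8) + C(6,8) + C(4,8) = 0.
By inclusion–exclusion: 1287 − 54 + 0 = 1233.

1233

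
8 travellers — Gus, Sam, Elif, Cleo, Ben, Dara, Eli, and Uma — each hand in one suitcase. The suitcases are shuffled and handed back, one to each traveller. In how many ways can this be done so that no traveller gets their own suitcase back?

14833

Let Aᵢ be the assignments in which traveller i gets their own suitcase. We want the size of the complement of A₁∪…∪A_8.
By inclusion–exclusion this is Σ_{j=0}^{8} (−1)^j C(8,j)·(8−j)!.
Computing: 40320 − 40320 + 20160 − 6720 + 1680 − 336 + 56 − 8 + 1 = 14833.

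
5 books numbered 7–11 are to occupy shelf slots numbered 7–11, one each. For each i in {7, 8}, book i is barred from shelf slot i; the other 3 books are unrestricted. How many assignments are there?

78

Let Aᵢ (for i ∈ {7, 8}) be the placements that put book i in its forbidden shelf slot. Any j of these fix j positions, leaving (5−j)! ways to fill the rest, and there are C(2,j) ways to pick which j.
By inclusion–exclusion, the number of valid placements is Σ_{j=0}^{2} (−1)^j C(2,j)·(5−j)!.
Computing: 120 − 48 + 6 = 78.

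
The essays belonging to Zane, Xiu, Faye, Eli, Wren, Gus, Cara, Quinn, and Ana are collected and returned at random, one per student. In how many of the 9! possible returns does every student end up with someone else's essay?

133496

Count assignments avoiding every fixed point. For any j of the 9 students fixed to their own essay, the other 9−j can be arranged in (9−j)! ways.
By inclusion–exclusion this is Σ_{j=0}^{9} (−1)^j C(9,j)·(9−j)!.
Computing: 362880 − 362880 + 181440 − 60480 + 15120 − 3024 + 504 − 72 + 9 − 1 = 133496.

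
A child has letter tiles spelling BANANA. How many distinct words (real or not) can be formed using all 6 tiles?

60

The 6 letters of BANANA have repeats: A appearing 3 times and N appearing twice.
Dividing 6! = 720 by 3!·2! = 12 for the repeated letters gives 60.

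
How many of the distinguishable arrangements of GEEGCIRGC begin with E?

Fix E in the first position and arrange the remaining 8 letters.
Those 8 letters have C appearing twice and G appearing 3 times, giving (8)!/(3!·2!) = 3360.

3360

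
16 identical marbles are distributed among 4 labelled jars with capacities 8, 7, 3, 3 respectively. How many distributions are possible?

48

Ignoring the caps, the number of non-negative solutions to x_1+…+x_4 = 16 is C(19,3) = 969.
Subtract solutions that violate a single cap (substitute x_i' = x_i − (cap_i+1)): x_1 ≥ 9 gives C(10,3) = 120; x_2 ≥ 8 gives C(11,3) = 165; x_3 ≥ 4 gives C(15,3) = 455; x_4 ≥ 4 gives C(15,3) = 455. Together 1195.
Add back pairs where two caps are both exceeded: 0 + 20 + 20 + 35 + 35 + 165 = 275.
Subtract triples: 0 + 0 + 0 + 1 = 1.
By inclusion–exclusion the count is 969 − 1195 + 275 − 1 = 48.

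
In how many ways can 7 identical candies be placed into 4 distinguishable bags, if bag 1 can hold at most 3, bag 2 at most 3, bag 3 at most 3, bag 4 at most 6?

59

Ignoring the caps, the number of non-negative solutions to x_1+…+x_4 = 7 is C(10,3) = 120.
Subtract solutions that violate a single cap (substitute x_i' = x_i − (cap_i+1)): x_1 ≥ 4 gives C(6,3) = 20; x_2 ≥ 4 gives C(6,3) = 20; x_3 ≥ 4 gives C(6,3) = 20; x_4 ≥ 7 gives C(3,3) = 1. Together 61.
No two caps can be exceeded simultaneously, so the pair terms are all 0.
By inclusion–exclusion the count is 120 − 61 + 0 = 59.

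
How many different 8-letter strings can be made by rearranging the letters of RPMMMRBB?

The 8 letters of RPMMMRBB have repeats: B appearing twice, M appearing 3 times, and R appearing twice.
The number of distinct arrangements is 8!/(3!·2!·2!) = 40320/24 = 1680.

1680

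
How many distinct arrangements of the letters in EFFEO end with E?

12

Fix E in the last position and arrange the remaining 4 letters.
Those 4 letters have F appearing twice, giving (4)!/(2!) = 12.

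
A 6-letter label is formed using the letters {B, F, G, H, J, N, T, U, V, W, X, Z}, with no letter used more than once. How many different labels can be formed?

665280

Choose and order 6 of the 12 symbols: the first letter has 12 options, the next 11, and so on down to 7.
12 × 11 × 10 × 9 × 8 × 7 = 665280.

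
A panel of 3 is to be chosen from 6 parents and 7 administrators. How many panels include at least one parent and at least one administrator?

231

Total 3-person selections from all 13: C(13,3) = 286.
Selections missing a whole group: no parents → C(7,3) = 35; no administrators → C(6,3) = 20.
Both groups omitted at once is impossible, so 286 − 55 = 231.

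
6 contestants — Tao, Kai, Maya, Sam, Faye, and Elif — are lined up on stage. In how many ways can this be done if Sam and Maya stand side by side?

240

Glue Sam and Maya into one block (2 internal orders), leaving 5 units to arrange in a row.
So the count is 2·(5)! = 240.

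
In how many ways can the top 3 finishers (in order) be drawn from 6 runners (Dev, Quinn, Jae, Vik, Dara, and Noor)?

There are 6 choices for 1st place, 5 for 2nd, and 4 for 3rd.
That gives 6 × 5 × 4 = 120.

120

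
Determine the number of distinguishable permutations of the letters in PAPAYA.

Letter multiplicities in PAPAYA: A×3, P×2, Y×1.
So there are 6! / (3!·2!) = 60 distinguishable arrangements.

60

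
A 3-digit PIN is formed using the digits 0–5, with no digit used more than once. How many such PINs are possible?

120

Choose and order 3 of the 6 symbols: the first digit has 6 options, the next 5, then 4.
That product is 6 × 5 × 4 = 120.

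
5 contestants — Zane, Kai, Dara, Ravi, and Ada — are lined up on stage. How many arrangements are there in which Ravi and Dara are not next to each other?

There are 5! = 120 arrangements in all. If Ravi and Dara are adjacent, merging them into one block gives 2·(4)! = 48 arrangements.
So 120 − 48 = 72 arrangements keep them apart.

72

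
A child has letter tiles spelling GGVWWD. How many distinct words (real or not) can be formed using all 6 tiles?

The 6 letters of GGVWWD have repeats: G appearing twice and W appearing twice.
The number of distinct arrangements is 6!/(2!·2!) = 720/4 = 180.

180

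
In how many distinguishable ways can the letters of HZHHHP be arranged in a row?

HZHHHP has 6 letters with H appearing 4 times.
Dividing 6! = 720 by 4! = 24 for the repeated letters gives 30.

30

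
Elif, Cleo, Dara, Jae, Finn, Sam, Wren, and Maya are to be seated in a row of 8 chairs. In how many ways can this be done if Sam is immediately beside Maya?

Place the 6 others and the Sam-Maya pair as 7 objects in a line; the pair has 2 internal arrangements.
So the count is 2·(7)! = 10080.

10080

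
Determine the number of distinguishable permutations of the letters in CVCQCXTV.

Letter multiplicities in CVCQCXTV: C×3, Q×1, T×1, V×2, X×1.
Dividing 8! = 40320 by 3!·2! = 12 for the repeated letters gives 3360.

3360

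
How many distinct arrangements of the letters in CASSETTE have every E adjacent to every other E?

1260

Treat the 2 copies of E as a single block. The multiset to arrange is then {EE, A, C, S, S, T, T}, 7 items in all.
That gives (7)!/(2!·2!) = 1260 arrangements.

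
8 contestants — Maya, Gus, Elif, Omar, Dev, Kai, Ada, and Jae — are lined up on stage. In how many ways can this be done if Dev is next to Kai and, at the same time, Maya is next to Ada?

Treat {Dev,Kai} as one block (2 orders) and {Maya,Ada} as another (2 orders).
That leaves 6 units to arrange: 2 × 2 × 6! = 4 × 720 = 2880.

2880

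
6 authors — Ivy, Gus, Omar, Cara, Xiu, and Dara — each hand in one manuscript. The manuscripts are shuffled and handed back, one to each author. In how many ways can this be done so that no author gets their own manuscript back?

Count assignments avoiding every fixed point. For any j of the 6 authors fixed to their own manuscript, the other 6−j can be arranged in (6−j)! ways.
By inclusion–exclusion this is Σ_{j=0}^{6} (−1)^j C(6,j)·(6−j)!.
Computing: 720 − 720 + 360 − 120 + 30 − 6 + 1 = 265.

265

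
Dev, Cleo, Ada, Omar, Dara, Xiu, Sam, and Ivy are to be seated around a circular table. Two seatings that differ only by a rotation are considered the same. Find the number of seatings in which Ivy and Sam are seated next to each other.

1440

Glue Ivy and Sam into a block (2 internal orders). Seating 7 units around a circle gives (6)! arrangements.
So 2 × (6)! = 2 × 720 = 1440.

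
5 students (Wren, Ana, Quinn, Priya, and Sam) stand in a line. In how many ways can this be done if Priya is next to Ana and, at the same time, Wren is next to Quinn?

24

Treat {Priya,Ana} as one block (2 orders) and {Wren,Quinn} as another (2 orders).
That leaves 3 units to arrange: 2 × 2 × 3! = 4 × 6 = 24.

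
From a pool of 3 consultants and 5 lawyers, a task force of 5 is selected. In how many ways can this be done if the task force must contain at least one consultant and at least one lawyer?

Total 5-person selections from all 8: C(8,5) = 56.
Subtract selections that omit an entire group: no consultants → C(5,5) = 1; no lawyers → C(3,5) = 0.
Both groups omitted at once is impossible, so 56 − 1 = 55.

55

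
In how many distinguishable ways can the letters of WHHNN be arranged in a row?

30

WHHNN has 5 letters with H appearing twice and N appearing twice.
So there are 5! / (2!·2!) = 30 distinguishable arrangements.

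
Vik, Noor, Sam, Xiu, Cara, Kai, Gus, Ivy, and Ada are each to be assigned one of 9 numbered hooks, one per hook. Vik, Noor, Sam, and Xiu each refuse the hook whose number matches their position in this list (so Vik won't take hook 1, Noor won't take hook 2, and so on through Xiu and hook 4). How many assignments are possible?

Let Aᵢ (for 1 ≤ i ≤ 4) be the placements that put person i in their forbidden hook. Any j of these fix j positions, leaving (9−j)! ways to fill the rest, and there are C(4,j) ways to pick which j.
By inclusion–exclusion, the number of valid placements is Σ_{j=0}^{4} (−1)^j C(4,j)·(9−j)!.
Computing: 362880 − 161280 + 30240 − 2880 + 120 = 229080.

229080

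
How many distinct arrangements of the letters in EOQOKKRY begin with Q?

Fix Q in the first position and arrange the remaining 7 letters.
Those 7 letters have K appearing twice and O appearing twice, giving (7)!/(2!·2!) = 1260.

1260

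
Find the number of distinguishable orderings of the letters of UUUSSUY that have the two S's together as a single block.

Treat the 2 copies of S as a single block. The multiset to arrange is then {SS, U, U, U, U, Y}, 6 items in all.
That gives (6)!/(4!) = 30 arrangements.

30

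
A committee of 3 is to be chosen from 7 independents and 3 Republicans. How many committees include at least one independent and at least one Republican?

84

Unrestricted: C(10,3) = 120 ways to pick any 3 of the 10.
Selections missing a whole group: no independents → C(3,3) = 1; no Republicans → C(7,3) = 35.
Both groups omitted at once is impossible, so 120 − 36 = 84.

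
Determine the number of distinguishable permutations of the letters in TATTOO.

TATTOO has 6 letters with O appearing twice and T appearing 3 times.
Dividing 6! = 720 by 3!·2! = 12 for the repeated letters gives 60.

60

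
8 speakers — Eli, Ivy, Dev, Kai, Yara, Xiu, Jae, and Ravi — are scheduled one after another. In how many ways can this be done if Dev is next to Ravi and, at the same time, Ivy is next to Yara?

Treat {Dev,Ravi} as one block (2 orders) and {Ivy,Yara} as another (2 orders).
That leaves 6 units to arrange: 2 × 2 × 6! = 4 × 720 = 2880.

2880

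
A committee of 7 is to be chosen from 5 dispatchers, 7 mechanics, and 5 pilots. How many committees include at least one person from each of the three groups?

17745

With no constraint there are C(17,7) = 19448 possible selections.
Selections missing a whole group: no dispatchers → C(12,7) = 792; no mechanics → C(10,7) = 120; no pilots → C(12,7) = 792.
Add back selections omitting two groups (i.e. drawn from a single group): C(5,7) + C(7,7) + C(5,7) = 1.
By inclusion–exclusion: 19448 − 1704 + 1 = 17745.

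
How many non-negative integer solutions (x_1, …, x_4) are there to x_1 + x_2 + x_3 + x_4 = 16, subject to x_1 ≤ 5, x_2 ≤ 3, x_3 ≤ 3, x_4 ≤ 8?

20

Ignoring the caps, the number of non-negative solutions to x_1+…+x_4 = 16 is C(19,3) = 969.
Subtract solutions that violate a single cap (substitute x_i' = x_i − (cap_i+1)): x_1 ≥ 6 gives C(13,3) = 286; x_2 ≥ 4 gives C(15,3) = 455; x_3 ≥ 4 gives C(15,3) = 455; x_4 ≥ 9 gives C(10,3) = 120. Together 1316.
Add back pairs where two caps are both exceeded: 84 + 84 + 4 + 165 + 20 + 20 = 377.
Subtract triples: 10 + 0 + 0 + 0 = 10.
By inclusion–exclusion the count is 969 − 1316 + 377 − 10 = 20.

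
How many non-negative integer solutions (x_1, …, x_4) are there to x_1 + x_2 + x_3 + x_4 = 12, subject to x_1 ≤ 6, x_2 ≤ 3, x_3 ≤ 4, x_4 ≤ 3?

Ignoring the caps, the number of non-negative solutions to x_1+…+x_4 = 12 is C(15,3) = 455.
Subtract solutions that violate a single cap (substitute x_i' = x_i − (cap_i+1)): x_1 ≥ 7 gives C(8,3) = 56; x_2 ≥ 4 gives C(11,3) = 165; x_3 ≥ 5 gives C(10,3) = 120; x_4 ≥ 4 gives C(11,3) = 165. Together 506.
Add back pairs where two caps are both exceeded: 4 + 1 + 4 + 20 + 35 + 20 = 84.
By inclusion–exclusion the count is 455 − 506 + 84 = 33.

33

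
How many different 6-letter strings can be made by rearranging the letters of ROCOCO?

Letter multiplicities in ROCOCO: C×2, O×3, R×1.
The number of distinct arrangements is 6!/(3!·2!) = 720/12 = 60.

60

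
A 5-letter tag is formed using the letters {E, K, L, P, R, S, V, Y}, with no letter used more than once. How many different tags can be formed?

This is a permutation of 5 out of 8: P(8,5) = 8!/3!.
8 × 7 × 6 × 5 × 4 = 6720.

6720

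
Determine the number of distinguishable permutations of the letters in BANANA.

BANANA has 6 letters with A appearing 3 times and N appearing twice.
The number of distinct arrangements is 6!/(3!·2!) = 720/12 = 60.

60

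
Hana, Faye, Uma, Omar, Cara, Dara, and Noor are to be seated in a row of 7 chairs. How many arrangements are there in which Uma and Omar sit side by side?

1440

Glue Uma and Omar into one block (2 internal orders), leaving 6 units to arrange in a row.
So the count is 2·(6)! = 1440.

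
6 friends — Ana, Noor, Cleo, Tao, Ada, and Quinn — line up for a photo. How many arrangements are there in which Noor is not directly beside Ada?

480

There are 6! = 720 arrangements in all. If Noor and Ada are adjacent, merging them into one block gives 2·(5)! = 240 arrangements.
So 720 − 240 = 480 arrangements keep them apart.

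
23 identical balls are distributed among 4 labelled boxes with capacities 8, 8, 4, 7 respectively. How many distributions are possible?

35

By stars and bars, unrestricted non-negative solutions to x_1+…+x_4 = 23 number C(23+3,3) = 2600.
Subtract solutions that violate a single cap (substitute x_i' = x_i − (cap_i+1)): x_1 ≥ 9 gives C(17,3) = 680; x_2 ≥ 9 gives C(17,3) = 680; x_3 ≥ 5 gives C(21,3) = 1330; x_4 ≥ 8 gives C(18,3) = 816. Together 3506.
Add back pairs where two caps are both exceeded: 56 + 220 + 84 + 220 + 84 + 286 = 950.
Subtract triples: 1 + 0 + 4 + 4 = 9.
By inclusion–exclusion the count is 2600 − 3506 + 950 − 9 = 35.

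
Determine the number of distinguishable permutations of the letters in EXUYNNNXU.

Letter multiplicities in EXUYNNNXU: E×1, N×3, U×2, X×2, Y×1.
So there are 9! / (3!·2!·2!) = 15120 distinguishable arrangements.

15120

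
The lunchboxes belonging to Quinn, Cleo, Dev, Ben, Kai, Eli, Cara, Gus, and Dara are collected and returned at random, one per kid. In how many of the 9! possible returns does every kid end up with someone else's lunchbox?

Count assignments avoiding every fixed point. For any j of the 9 kids fixed to their own lunchbox, the other 9−j can be arranged in (9−j)! ways.
By inclusion–exclusion this is Σ_{j=0}^{9} (−1)^j C(9,j)·(9−j)!.
Computing: 362880 − 362880 + 181440 − 60480 + 15120 − 3024 + 504 − 72 + 9 − 1 = 133496.

133496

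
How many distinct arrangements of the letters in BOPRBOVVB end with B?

5040

With the last slot taken by B, it remains to arrange the other 8 letters (OPRBOVVB).
Those 8 letters have B appearing twice, O appearing twice, and V appearing twice, giving (8)!/(2!·2!·2!) = 5040.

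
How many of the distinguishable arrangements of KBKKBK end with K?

With the last slot taken by K, it remains to arrange the other 5 letters (BKKBK).
Those 5 letters have B appearing twice and K appearing 3 times, giving (5)!/(3!·2!) = 10.

10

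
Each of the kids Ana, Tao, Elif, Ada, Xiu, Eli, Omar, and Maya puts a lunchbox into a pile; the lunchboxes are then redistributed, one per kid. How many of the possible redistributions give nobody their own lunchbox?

Let Aᵢ be the assignments in which kid i gets their own lunchbox. We want the size of the complement of A₁∪…∪A_8.
By inclusion–exclusion this is Σ_{j=0}^{8} (−1)^j C(8,j)·(8−j)!.
Computing: 40320 − 40320 + 20160 − 6720 + 1680 − 336 + 56 − 8 + 1 = 14833.

14833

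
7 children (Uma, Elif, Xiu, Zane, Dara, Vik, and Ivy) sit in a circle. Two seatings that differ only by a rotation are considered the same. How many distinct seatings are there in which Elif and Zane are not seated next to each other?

480

Without the restriction there are (6)! = 720 seatings.
Those with Elif next to Zane: fuse the pair into one unit and seat 6 units around a circle — 2·(5)! = 240.
Subtracting, 720 − 240 = 480.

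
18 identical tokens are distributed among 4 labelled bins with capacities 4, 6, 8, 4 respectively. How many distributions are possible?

35

Ignoring the caps, the number of non-negative solutions to x_1+…+x_4 = 18 is C(21,3) = 1330.
Subtract solutions that violate a single cap (substitute x_i' = x_i − (cap_i+1)): x_1 ≥ 5 gives C(16,3) = 560; x_2 ≥ 7 gives C(14,3) = 364; x_3 ≥ 9 gives C(12,3) = 220; x_4 ≥ 5 gives C(16,3) = 560. Together 1704.
Add back pairs where two caps are both exceeded: 84 + 35 + 165 + 10 + 84 + 35 = 413.
Subtract triples: 0 + 4 + 0 + 0 = 4.
By inclusion–exclusion the count is 1330 − 1704 + 413 − 4 = 35.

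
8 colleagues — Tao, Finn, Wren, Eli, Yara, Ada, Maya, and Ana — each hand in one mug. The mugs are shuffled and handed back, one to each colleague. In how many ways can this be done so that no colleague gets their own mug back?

14833

This is the derangement count D_8: permutations of 8 items with no fixed point.
By inclusion–exclusion this is Σ_{j=0}^{8} (−1)^j C(8,j)·(8−j)!.
Computing: 40320 − 40320 + 20160 − 6720 + 1680 − 336 + 56 − 8 + 1 = 14833.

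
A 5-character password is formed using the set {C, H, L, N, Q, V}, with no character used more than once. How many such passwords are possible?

With no repetition, fill the 5 characters in order: 6 choices, then 5, down to 2.
That product is 6 × 5 × 4 × 3 × 2 = 720.

720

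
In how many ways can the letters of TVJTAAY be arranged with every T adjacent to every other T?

Treat the 2 copies of T as a single block. The multiset to arrange is then {TT, A, A, J, V, Y}, 6 items in all.
That gives (6)!/(2!) = 360 arrangements.

360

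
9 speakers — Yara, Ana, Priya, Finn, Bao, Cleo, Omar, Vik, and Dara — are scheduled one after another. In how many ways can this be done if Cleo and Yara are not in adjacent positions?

282240

There are 9! = 362880 arrangements in all. If Cleo and Yara are adjacent, merging them into one block gives 2·(8)! = 80640 arrangements.
So 362880 − 80640 = 282240 arrangements keep them apart.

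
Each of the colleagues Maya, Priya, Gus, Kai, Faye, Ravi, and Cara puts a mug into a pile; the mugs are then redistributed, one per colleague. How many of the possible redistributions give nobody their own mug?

1854

This is the derangement count D_7: permutations of 7 items with no fixed point.
By inclusion–exclusion this is Σ_{j=0}^{7} (−1)^j C(7,j)·(7−j)!.
Computing: 5040 − 5040 + 2520 − 840 + 210 − 42 + 7 − 1 = 1854.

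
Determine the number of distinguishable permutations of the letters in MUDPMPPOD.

15120

The 9 letters of MUDPMPPOD have repeats: D appearing twice, M appearing twice, and P appearing 3 times.
So there are 9! / (3!·2!·2!) = 15120 distinguishable arrangements.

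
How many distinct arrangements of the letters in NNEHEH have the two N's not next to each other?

Total arrangements of NNEHEH: 6!/(2!·2!·2!) = 90.
If the two N's are adjacent, glue them into one block, leaving 5 items to arrange: (5)!/(2!·2!) = 30 ways.
Subtracting, 90 − 30 = 60 arrangements keep the N's apart.

60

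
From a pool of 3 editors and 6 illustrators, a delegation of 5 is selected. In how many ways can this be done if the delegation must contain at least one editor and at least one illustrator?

Unrestricted: C(9,5) = 126 ways to pick any 5 of the 9.
Subtract selections that omit an entire group: no editors → C(6,5) = 6; no illustrators → C(3,5) = 0.
Both groups omitted at once is impossible, so 126 − 6 = 120.

120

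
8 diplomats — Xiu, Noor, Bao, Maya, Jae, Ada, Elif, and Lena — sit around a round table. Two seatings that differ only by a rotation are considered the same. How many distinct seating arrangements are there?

5040

Fix one person's seat to break rotational symmetry; the remaining 7 people can be arranged in (7)! = 5040 ways.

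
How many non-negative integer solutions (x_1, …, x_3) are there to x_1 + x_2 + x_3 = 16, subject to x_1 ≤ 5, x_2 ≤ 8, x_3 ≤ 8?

21

Ignoring the caps, the number of non-negative solutions to x_1+…+x_3 = 16 is C(18,2) = 153.
Subtract solutions that violate a single cap (substitute x_i' = x_i − (cap_i+1)): x_1 ≥ 6 gives C(12,2) = 66; x_2 ≥ 9 gives C(9,2) = 36; x_3 ≥ 9 gives C(9,2) = 36. Together 138.
Add back pairs where two caps are both exceeded: 3 + 3 + 0 = 6.
By inclusion–exclusion the count is 153 − 138 + 6 = 21.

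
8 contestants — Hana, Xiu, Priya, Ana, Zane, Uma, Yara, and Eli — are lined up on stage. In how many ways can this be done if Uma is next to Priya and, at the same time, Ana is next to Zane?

Treat {Uma,Priya} as one block (2 orders) and {Ana,Zane} as another (2 orders).
That leaves 6 units to arrange: 2 × 2 × 6! = 4 × 720 = 2880.

2880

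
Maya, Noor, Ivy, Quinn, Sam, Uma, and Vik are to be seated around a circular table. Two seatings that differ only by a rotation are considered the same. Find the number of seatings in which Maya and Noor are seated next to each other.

240

Glue Maya and Noor into a block (2 internal orders). Seating 6 units around a circle gives (5)! arrangements.
So 2 × (5)! = 2 × 120 = 240.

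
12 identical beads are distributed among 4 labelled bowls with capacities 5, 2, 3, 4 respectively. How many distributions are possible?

10

By stars and bars, unrestricted non-negative solutions to x_1+…+x_4 = 12 number C(12+3,3) = 455.
Subtract solutions that violate a single cap (substitute x_i' = x_i − (cap_i+1)): x_1 ≥ 6 gives C(9,3) = 84; x_2 ≥ 3 gives C(12,3) = 220; x_3 ≥ 4 gives C(11,3) = 165; x_4 ≥ 5 gives C(10,3) = 120. Together 589.
Add back pairs where two caps are both exceeded: 20 + 10 + 4 + 56 + 35 + 20 = 145.
Subtract triples: 0 + 0 + 0 + 1 = 1.
By inclusion–exclusion the count is 455 − 589 + 145 − 1 = 10.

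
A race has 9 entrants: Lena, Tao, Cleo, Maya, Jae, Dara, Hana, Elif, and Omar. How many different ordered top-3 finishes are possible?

504

This is an ordered selection of 3 from 9: P(9,3).
That gives 9 × 8 × 7 = 504.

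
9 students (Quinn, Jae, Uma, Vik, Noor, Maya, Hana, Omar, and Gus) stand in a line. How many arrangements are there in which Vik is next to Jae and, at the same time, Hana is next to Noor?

20160

Treat {Vik,Jae} as one block (2 orders) and {Hana,Noor} as another (2 orders).
That leaves 7 units to arrange: 2 × 2 × 7! = 4 × 5040 = 20160.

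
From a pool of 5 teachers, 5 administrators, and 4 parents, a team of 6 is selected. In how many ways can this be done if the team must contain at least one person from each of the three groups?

2625

With no constraint there are C(14,6) = 3003 possible selections.
Subtract selections that omit an entire group: no teachers → C(9,6) = 84; no administrators → C(9,6) = 84; no parents → C(10,6) = 210.
Add back selections omitting two groups (i.e. drawn from a single group): C(5,6) + C(5,6) + C(4,6) = 0.
By inclusion–exclusion: 3003 − 378 + 0 = 2625.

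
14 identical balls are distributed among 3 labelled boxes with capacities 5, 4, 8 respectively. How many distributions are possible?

Ignoring the caps, the number of non-negative solutions to x_1+…+x_3 = 14 is C(16,2) = 120.
Subtract solutions that violate a single cap (substitute x_i' = x_i − (cap_i+1)): x_1 ≥ 6 gives C(10,2) = 45; x_2 ≥ 5 gives C(11,2) = 55; x_3 ≥ 9 gives C(7,2) = 21. Together 121.
Add back pairs where two caps are both exceeded: 10 + 0 + 1 = 11.
By inclusion–exclusion the count is 120 − 121 + 11 = 10.

10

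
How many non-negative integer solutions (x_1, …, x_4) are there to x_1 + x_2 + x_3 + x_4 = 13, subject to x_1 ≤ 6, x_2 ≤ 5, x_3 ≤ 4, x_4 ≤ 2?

31

Ignoring the caps, the number of non-negative solutions to x_1+…+x_4 = 13 is C(16,3) = 560.
Subtract solutions that violate a single cap (substitute x_i' = x_i − (cap_i+1)): x_1 ≥ 7 gives C(9,3) = 84; x_2 ≥ 6 gives C(10,3) = 120; x_3 ≥ 5 gives C(11,3) = 165; x_4 ≥ 3 gives C(13,3) = 286. Together 655.
Add back pairs where two caps are both exceeded: 1 + 4 + 20 + 10 + 35 + 56 = 126.
By inclusion–exclusion the count is 560 − 655 + 126 = 31.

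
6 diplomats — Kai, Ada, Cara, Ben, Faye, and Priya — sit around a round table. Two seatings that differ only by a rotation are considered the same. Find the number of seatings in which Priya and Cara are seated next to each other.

48

Treat {Priya, Cara} as one unit (2 internal orders) and seat the resulting 5 units around the table: (4)! circular arrangements.
So 2 × (4)! = 2 × 24 = 48.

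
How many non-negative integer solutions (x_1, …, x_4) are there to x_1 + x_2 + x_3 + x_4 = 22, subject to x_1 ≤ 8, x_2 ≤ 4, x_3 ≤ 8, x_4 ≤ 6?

35

Without the upper bounds there are C(25,3) = 2300 ways to split 22 among 4 variables.
Subtract solutions that violate a single cap (substitute x_i' = x_i − (cap_i+1)): x_1 ≥ 9 gives C(16,3) = 560; x_2 ≥ 5 gives C(20,3) = 1140; x_3 ≥ 9 gives C(16,3) = 560; x_4 ≥ 7 gives C(18,3) = 816. Together 3076.
Add back pairs where two caps are both exceeded: 165 + 35 + 84 + 165 + 286 + 84 = 819.
Subtract triples: 0 + 4 + 0 + 4 = 8.
By inclusion–exclusion the count is 2300 − 3076 + 819 − 8 = 35.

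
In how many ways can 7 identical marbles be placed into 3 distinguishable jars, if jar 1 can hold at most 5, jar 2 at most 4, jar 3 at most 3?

17

Without the upper bounds there are C(9,2) = 36 ways to split 7 among 3 jars.
Subtract solutions that violate a single cap (substitute x_i' = x_i − (cap_i+1)): x_1 ≥ 6 gives C(3,2) = 3; x_2 ≥ 5 gives C(4,2) = 6; x_3 ≥ 4 gives C(5,2) = 10. Together 19.
No two caps can be exceeded simultaneously, so the pair terms are all 0.
By inclusion–exclusion the count is 36 − 19 + 0 = 17.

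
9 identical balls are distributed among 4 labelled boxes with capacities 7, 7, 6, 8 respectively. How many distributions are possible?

201

By stars and bars, unrestricted non-negative solutions to x_1+…+x_4 = 9 number C(9+3,3) = 220.
Subtract solutions that violate a single cap (substitute x_i' = x_i − (cap_i+1)): x_1 ≥ 8 gives C(4,3) = 4; x_2 ≥ 8 gives C(4,3) = 4; x_3 ≥ 7 gives C(5,3) = 10; x_4 ≥ 9 gives C(3,3) = 1. Together 19.
No two caps can be exceeded simultaneously, so the pair terms are all 0.
By inclusion–exclusion the count is 220 − 19 + 0 = 201.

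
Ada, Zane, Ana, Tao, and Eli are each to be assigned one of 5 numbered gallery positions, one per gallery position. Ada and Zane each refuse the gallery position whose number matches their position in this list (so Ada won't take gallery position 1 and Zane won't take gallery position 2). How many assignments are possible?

78

Let Aᵢ (for i ∈ {1, 2}) be the placements that put person i in their forbidden gallery position. Any j of these fix j positions, leaving (5−j)! ways to fill the rest, and there are C(2,j) ways to pick which j.
By inclusion–exclusion, the number of valid placements is Σ_{j=0}^{2} (−1)^j C(2,j)·(5−j)!.
Computing: 120 − 48 + 6 = 78.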